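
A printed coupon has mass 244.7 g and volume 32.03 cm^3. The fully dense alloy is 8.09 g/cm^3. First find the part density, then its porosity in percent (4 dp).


rho_part = 244.7 / 32.03 = 7.63971277 g/cm^3
Porosity = (1 - 7.63971277/8.09)*100 = 5.566 %


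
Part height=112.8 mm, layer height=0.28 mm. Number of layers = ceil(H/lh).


Layers = ceil(112.8/0.28) = 403


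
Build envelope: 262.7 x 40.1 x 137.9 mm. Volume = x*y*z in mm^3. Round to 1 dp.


V = 262.7 * 40.1 * 137.9 = 1452675.8 mm^3


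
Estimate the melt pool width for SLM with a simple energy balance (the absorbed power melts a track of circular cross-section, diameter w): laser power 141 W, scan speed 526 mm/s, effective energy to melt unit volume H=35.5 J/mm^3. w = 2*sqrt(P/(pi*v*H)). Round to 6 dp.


w = 2*sqrt(141/(pi*526*35.5)) = 0.098052 mm


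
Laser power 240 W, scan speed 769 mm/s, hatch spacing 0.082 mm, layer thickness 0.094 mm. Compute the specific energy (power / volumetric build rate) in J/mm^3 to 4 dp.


Build rate = 769 * 0.082 * 0.094 = 5.927452 mm^3/s
SE = 240 / 5.927452 = 40.4896 J/mm^3


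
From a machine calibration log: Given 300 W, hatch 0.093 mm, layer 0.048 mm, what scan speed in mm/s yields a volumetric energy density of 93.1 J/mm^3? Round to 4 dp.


v = 300 / (93.1*0.093*0.048) = 721.8507 mm/s


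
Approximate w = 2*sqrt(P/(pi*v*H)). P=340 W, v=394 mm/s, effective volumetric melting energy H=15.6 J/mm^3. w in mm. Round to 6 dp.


w = 2*sqrt(340/(pi*394*15.6)) = 0.26539 mm


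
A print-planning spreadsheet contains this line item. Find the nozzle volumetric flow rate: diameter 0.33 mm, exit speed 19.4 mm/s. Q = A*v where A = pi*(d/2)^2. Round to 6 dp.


A = pi*(0.33/2)^2 = 0.08552986 mm^2
Q = 0.08552986 * 19.4 = 1.659279 mm^3/s


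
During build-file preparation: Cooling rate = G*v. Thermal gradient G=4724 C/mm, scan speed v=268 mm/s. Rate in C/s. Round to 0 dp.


CR = 4724 * 268 = 1266032 C/s


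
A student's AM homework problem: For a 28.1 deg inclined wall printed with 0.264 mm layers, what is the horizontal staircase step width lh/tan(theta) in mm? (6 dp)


step = 0.264 / tan(28.1) = 0.494428 mm


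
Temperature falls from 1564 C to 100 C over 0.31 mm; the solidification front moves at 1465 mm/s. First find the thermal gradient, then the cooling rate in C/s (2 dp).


G = (1564-100)/0.31 = 4722.58064516 C/mm
CR = 4722.58064516 * 1465 = 6918580.65 C/s


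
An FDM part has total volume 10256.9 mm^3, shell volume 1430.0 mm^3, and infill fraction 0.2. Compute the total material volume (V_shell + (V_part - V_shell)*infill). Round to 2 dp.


V_infill = (10256.9 - 1430.0) * 0.2 = 1765.38
V_total = 1430.0 + 1765.38 = 3195.38 mm^3


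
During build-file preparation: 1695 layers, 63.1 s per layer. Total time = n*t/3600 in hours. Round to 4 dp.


t = 1695 * 63.1 / 3600 = 29.7096 hrs


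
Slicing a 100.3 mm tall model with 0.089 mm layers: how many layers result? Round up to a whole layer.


Layers = ceil(100.3/0.089) = 1127


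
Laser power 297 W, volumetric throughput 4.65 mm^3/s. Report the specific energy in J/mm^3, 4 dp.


SE = 297 / 4.65 = 63.871 J/mm^3


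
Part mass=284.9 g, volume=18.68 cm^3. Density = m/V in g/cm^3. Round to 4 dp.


rho = 284.9 / 18.68 = 15.2516 g/cm^3


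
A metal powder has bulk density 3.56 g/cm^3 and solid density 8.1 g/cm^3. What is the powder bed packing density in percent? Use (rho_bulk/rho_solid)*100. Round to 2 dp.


Packing = (3.56/8.1)*100 = 43.95 %


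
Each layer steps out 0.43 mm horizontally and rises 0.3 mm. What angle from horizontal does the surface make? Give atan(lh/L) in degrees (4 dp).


angle = atan(0.3/0.43) = 34.9025 degrees


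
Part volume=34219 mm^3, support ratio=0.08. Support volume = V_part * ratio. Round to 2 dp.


V_support = 34219 * 0.08 = 2737.52 mm^3


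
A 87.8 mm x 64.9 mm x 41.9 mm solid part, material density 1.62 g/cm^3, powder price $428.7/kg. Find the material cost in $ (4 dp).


V = 87.8 * 64.9 * 41.9 = 238755.418 mm^3 = 238.755418 cm^3
Mass = 238.755418 * 1.62 / 1000 = 0.38678378 kg
Cost = 0.38678378 * 428.7 = 165.8142 $


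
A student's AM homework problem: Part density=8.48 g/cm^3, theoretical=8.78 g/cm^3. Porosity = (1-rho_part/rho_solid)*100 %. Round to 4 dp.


Porosity = (1-8.48/8.78)*100 = 3.4169 %


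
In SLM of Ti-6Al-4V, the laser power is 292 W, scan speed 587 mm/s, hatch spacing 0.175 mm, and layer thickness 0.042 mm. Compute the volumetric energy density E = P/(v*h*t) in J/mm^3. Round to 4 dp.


E = 292 / (587*0.175*0.042) = 67.6795 J/mm^3


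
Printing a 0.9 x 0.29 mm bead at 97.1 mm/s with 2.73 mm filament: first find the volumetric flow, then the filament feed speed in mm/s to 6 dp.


Q = 0.9 * 0.29 * 97.1 = 25.3431 mm^3/s
A_fil = pi*(2.73/2)^2 = 5.85349397 mm^2
v_feed = 25.3431 / 5.85349397 = 4.329568 mm/s


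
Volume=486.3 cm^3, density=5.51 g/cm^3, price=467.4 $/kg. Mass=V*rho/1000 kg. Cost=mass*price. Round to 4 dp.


Mass = 486.3*5.51/1000 = 2.679513 kg
Cost = 2.679513 * 467.4 = 1252.4044 $


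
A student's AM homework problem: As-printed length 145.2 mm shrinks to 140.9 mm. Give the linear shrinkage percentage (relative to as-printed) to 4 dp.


Shrinkage = ((145.2-140.9)/145.2)*100 = 2.9614 %


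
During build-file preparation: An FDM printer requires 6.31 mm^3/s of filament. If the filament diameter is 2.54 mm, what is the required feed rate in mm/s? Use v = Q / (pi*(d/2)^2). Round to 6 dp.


A = pi*(2.54/2)^2 = 5.067075
v = 6.31 / 5.067075 = 1.245294 mm/s


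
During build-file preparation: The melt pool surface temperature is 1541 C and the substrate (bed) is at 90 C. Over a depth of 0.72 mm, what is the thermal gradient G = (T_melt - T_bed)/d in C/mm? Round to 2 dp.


G = (1541-90)/0.72 = 2015.28 C/mm


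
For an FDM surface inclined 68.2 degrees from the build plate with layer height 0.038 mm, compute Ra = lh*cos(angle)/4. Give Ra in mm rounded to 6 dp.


Ra = 0.038 * cos(68.2) / 4 = 0.003528 mm


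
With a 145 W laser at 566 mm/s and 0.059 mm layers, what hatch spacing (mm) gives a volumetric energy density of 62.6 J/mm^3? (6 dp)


h = 145 / (62.6*566*0.059) = 0.069363 mm


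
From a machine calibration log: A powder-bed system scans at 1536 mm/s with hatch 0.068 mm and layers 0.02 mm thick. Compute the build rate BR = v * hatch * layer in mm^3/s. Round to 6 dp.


Rate = 1536 * 0.068 * 0.02 = 2.08896 mm^3/s


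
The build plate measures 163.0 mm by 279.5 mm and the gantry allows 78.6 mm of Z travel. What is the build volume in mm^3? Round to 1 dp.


V = 163.0 * 279.5 * 78.6 = 3580898.1 mm^3


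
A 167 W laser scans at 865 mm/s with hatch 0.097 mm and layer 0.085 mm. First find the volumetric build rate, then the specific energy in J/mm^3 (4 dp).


Build rate = 865 * 0.097 * 0.085 = 7.131925 mm^3/s
SE = 167 / 7.131925 = 23.4158 J/mm^3


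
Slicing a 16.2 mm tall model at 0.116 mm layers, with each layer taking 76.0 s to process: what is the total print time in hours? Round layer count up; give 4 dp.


Layers = ceil(16.2/0.116) = 140
t = 140 * 76.0 / 3600 = 2.9556 hrs


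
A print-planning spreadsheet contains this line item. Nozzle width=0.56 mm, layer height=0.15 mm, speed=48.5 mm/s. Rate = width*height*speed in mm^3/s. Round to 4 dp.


Rate = 0.56 * 0.15 * 48.5 = 4.074 mm^3/s


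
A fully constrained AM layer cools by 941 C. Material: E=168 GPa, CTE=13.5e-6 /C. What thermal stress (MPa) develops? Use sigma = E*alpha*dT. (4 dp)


sigma = 168*1000 * 13.5e-6 * 941 = 2134.188 MPa


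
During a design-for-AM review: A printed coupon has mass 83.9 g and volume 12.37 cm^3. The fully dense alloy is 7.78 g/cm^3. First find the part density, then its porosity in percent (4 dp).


rho_part = 83.9 / 12.37 = 6.7825384 g/cm^3
Porosity = (1 - 6.7825384/7.78)*100 = 12.8208 %


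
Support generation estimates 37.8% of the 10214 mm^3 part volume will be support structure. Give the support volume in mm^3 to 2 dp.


V_support = 10214 * 0.378 = 3860.89 mm^3


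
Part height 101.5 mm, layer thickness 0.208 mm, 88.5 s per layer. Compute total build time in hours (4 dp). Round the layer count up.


Layers = ceil(101.5/0.208) = 488
t = 488 * 88.5 / 3600 = 11.9967 hrs


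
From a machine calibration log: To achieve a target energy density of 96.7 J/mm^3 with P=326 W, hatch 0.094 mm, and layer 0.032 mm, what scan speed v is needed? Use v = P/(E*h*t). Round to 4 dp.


v = 326 / (96.7*0.094*0.032) = 1120.7617 mm/s


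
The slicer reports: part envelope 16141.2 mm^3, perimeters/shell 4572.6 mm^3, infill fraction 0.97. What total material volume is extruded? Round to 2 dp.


V_infill = (16141.2 - 4572.6) * 0.97 = 11221.54
V_total = 4572.6 + 11221.54 = 15794.14 mm^3


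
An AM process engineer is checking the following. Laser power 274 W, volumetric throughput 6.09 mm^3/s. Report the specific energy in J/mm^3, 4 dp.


SE = 274 / 6.09 = 44.9918 J/mm^3


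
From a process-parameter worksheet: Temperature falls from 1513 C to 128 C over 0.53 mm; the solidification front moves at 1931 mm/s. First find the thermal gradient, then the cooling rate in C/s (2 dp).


G = (1513-128)/0.53 = 2613.20754717 C/mm
CR = 2613.20754717 * 1931 = 5046103.77 C/s


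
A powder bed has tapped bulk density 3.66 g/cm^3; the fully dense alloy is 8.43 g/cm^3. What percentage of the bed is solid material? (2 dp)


Packing = (3.66/8.43)*100 = 43.42 %


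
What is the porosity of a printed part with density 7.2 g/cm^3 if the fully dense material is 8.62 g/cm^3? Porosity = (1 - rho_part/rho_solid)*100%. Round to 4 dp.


Porosity = (1-7.2/8.62)*100 = 16.4733 %


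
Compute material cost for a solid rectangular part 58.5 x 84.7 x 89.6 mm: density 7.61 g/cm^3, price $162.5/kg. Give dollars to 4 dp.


V = 58.5 * 84.7 * 89.6 = 443963.52 mm^3 = 443.96352 cm^3
Mass = 443.96352 * 7.61 / 1000 = 3.37856239 kg
Cost = 3.37856239 * 162.5 = 549.0164 $


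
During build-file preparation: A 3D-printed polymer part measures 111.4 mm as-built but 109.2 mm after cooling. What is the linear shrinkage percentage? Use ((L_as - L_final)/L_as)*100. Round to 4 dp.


Shrinkage = ((111.4-109.2)/111.4)*100 = 1.9749 %


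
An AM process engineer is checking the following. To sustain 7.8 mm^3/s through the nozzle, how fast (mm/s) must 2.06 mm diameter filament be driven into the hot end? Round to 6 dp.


A = pi*(2.06/2)^2 = 3.332916
v = 7.8 / 3.332916 = 2.340293 mm/s


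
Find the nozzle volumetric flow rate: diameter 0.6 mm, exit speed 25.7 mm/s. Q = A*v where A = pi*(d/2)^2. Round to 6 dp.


A = pi*(0.6/2)^2 = 0.28274334 mm^2
Q = 0.28274334 * 25.7 = 7.266504 mm^3/s


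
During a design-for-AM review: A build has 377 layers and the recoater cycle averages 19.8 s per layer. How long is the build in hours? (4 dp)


t = 377 * 19.8 / 3600 = 2.0735 hrs


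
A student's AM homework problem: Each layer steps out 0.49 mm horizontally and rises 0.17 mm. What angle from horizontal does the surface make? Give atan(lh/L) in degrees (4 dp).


angle = atan(0.17/0.49) = 19.1336 degrees


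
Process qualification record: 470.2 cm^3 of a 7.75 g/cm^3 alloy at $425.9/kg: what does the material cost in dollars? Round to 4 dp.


Mass = 470.2*7.75/1000 = 3.64405 kg
Cost = 3.64405 * 425.9 = 1552.0009 $


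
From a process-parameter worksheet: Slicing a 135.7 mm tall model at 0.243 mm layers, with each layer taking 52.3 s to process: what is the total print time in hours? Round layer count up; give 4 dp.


Layers = ceil(135.7/0.243) = 559
t = 559 * 52.3 / 3600 = 8.121 hrs


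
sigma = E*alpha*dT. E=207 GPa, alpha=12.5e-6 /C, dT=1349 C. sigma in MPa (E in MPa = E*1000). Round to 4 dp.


sigma = 207*1000 * 12.5e-6 * 1349 = 3490.5375 MPa


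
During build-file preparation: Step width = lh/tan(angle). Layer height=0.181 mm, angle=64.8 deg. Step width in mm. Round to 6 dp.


step = 0.181 / tan(64.8) = 0.085172 mm


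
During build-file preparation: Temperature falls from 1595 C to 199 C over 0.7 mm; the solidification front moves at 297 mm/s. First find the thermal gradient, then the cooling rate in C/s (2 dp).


G = (1595-199)/0.7 = 1994.28571429 C/mm
CR = 1994.28571429 * 297 = 592302.86 C/s


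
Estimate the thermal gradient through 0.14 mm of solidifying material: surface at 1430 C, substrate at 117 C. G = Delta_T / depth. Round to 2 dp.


G = (1430-117)/0.14 = 9378.57 C/mm


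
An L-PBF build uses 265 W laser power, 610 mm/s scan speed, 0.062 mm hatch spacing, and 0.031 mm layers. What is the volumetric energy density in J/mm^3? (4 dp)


E = 265 / (610*0.062*0.031) = 226.0282 J/mm^3


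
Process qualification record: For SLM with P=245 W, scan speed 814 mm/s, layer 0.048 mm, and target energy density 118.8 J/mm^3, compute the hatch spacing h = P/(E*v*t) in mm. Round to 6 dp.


h = 245 / (118.8*814*0.048) = 0.052782 mm


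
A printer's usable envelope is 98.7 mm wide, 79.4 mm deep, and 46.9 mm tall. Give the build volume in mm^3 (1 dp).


V = 98.7 * 79.4 * 46.9 = 367545.0 mm^3


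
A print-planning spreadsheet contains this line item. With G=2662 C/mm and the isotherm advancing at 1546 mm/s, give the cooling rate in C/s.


CR = 2662 * 1546 = 4115452 C/s


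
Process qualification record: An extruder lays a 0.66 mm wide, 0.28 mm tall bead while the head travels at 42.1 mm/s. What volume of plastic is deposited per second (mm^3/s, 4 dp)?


Rate = 0.66 * 0.28 * 42.1 = 7.7801 mm^3/s


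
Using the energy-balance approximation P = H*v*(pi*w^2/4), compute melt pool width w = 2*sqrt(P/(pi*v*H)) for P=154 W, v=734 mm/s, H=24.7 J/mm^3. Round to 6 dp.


w = 2*sqrt(154/(pi*734*24.7)) = 0.103997 mm


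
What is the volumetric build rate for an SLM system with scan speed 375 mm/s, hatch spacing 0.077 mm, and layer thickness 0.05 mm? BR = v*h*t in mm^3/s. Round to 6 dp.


Rate = 375 * 0.077 * 0.05 = 1.44375 mm^3/s


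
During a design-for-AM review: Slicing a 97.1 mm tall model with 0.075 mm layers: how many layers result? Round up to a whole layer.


Layers = ceil(97.1/0.075) = 1295


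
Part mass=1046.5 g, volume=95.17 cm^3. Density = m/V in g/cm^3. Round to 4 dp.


rho = 1046.5 / 95.17 = 10.9961 g/cm^3


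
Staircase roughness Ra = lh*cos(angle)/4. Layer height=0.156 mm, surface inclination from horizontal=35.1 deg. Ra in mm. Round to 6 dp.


Ra = 0.156 * cos(35.1) / 4 = 0.031908 mm


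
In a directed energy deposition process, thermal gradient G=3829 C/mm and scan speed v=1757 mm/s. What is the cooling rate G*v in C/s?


CR = 3829 * 1757 = 6727553 C/s


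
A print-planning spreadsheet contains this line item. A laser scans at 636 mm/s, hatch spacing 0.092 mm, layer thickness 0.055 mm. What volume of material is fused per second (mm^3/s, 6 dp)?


Rate = 636 * 0.092 * 0.055 = 3.21816 mm^3/s


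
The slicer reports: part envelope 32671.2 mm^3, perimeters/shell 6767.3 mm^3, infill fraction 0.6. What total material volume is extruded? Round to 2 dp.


V_infill = (32671.2 - 6767.3) * 0.6 = 15542.34
V_total = 6767.3 + 15542.34 = 22309.64 mm^3


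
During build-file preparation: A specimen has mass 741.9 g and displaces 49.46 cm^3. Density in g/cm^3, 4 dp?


rho = 741.9 / 49.46 = 15.0 g/cm^3


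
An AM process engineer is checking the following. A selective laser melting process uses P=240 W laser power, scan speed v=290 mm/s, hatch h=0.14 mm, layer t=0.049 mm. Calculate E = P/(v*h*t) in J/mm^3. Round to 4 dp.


E = 240 / (290*0.14*0.049) = 120.6394 J/mm^3


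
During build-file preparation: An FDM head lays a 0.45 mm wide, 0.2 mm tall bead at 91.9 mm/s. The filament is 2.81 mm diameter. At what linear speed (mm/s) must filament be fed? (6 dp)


Q = 0.45 * 0.2 * 91.9 = 8.271 mm^3/s
A_fil = pi*(2.81/2)^2 = 6.20158244 mm^2
v_feed = 8.271 / 6.20158244 = 1.333692 mm/s


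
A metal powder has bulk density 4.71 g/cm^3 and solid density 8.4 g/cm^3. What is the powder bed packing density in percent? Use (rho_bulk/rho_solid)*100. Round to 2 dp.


Packing = (4.71/8.4)*100 = 56.07 %


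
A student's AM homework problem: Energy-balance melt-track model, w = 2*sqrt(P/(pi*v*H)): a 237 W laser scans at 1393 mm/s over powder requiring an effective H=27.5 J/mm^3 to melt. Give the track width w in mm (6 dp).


w = 2*sqrt(237/(pi*1393*27.5)) = 0.088754 mm


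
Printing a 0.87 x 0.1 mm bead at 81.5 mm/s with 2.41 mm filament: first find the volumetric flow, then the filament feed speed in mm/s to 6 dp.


Q = 0.87 * 0.1 * 81.5 = 7.0905 mm^3/s
A_fil = pi*(2.41/2)^2 = 4.56167107 mm^2
v_feed = 7.0905 / 4.56167107 = 1.554365 mm/s


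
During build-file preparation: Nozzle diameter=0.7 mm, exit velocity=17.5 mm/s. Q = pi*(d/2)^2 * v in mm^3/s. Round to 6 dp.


A = pi*(0.7/2)^2 = 0.3848451 mm^2
Q = 0.3848451 * 17.5 = 6.734789 mm^3/s


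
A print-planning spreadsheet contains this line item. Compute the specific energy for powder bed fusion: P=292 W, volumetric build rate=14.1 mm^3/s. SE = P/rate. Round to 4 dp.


SE = 292 / 14.1 = 20.7092 J/mm^3


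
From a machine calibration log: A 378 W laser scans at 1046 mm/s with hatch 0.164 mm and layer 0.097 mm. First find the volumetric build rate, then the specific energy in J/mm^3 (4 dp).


Build rate = 1046 * 0.164 * 0.097 = 16.639768 mm^3/s
SE = 378 / 16.639768 = 22.7167 J/mm^3


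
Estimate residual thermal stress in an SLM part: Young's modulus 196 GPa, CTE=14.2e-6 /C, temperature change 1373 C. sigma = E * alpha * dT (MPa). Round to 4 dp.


sigma = 196*1000 * 14.2e-6 * 1373 = 3821.3336 MPa


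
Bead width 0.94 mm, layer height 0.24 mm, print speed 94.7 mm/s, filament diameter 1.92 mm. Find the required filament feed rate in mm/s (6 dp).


Q = 0.94 * 0.24 * 94.7 = 21.36432 mm^3/s
A_fil = pi*(1.92/2)^2 = 2.89529179 mm^2
v_feed = 21.36432 / 2.89529179 = 7.378987 mm/s


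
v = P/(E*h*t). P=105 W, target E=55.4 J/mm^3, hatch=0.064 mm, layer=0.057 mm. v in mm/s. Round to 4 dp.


v = 105 / (55.4*0.064*0.057) = 519.5468 mm/s


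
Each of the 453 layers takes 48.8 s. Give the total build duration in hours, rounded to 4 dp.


t = 453 * 48.8 / 3600 = 6.1407 hrs


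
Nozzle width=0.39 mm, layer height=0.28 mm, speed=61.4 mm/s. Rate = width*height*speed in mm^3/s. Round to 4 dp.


Rate = 0.39 * 0.28 * 61.4 = 6.7049 mm^3/s


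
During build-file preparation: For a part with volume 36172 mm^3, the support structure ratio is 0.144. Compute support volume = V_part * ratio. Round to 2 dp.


V_support = 36172 * 0.144 = 5208.77 mm^3


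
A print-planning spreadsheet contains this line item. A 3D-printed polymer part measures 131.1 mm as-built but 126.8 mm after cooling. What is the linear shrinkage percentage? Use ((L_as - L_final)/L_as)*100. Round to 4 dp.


Shrinkage = ((131.1-126.8)/131.1)*100 = 3.2799 %


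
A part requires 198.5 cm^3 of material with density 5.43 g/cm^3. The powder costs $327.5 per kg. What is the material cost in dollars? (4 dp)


Mass = 198.5*5.43/1000 = 1.077855 kg
Cost = 1.077855 * 327.5 = 352.9975 $


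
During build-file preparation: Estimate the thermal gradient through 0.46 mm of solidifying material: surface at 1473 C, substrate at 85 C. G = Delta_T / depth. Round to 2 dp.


G = (1473-85)/0.46 = 3017.39 C/mm


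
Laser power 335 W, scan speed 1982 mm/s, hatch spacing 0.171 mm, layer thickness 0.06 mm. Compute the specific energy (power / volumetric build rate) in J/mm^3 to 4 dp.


Build rate = 1982 * 0.171 * 0.06 = 20.33532 mm^3/s
SE = 335 / 20.33532 = 16.4738 J/mm^3


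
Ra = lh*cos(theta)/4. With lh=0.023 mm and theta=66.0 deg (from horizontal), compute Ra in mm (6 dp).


Ra = 0.023 * cos(66.0) / 4 = 0.002339 mm


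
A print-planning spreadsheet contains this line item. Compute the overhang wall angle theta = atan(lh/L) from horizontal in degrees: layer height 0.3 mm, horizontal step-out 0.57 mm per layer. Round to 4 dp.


angle = atan(0.3/0.57) = 27.7585 degrees


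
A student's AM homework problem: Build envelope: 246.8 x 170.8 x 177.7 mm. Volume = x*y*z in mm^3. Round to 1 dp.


V = 246.8 * 170.8 * 177.7 = 7490666.3 mm^3


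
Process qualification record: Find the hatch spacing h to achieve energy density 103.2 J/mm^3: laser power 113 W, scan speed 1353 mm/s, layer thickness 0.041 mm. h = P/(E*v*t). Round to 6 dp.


h = 113 / (103.2*1353*0.041) = 0.019739 mm


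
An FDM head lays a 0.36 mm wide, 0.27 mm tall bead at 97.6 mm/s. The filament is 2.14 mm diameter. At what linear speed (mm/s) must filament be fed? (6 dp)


Q = 0.36 * 0.27 * 97.6 = 9.48672 mm^3/s
A_fil = pi*(2.14/2)^2 = 3.59680943 mm^2
v_feed = 9.48672 / 3.59680943 = 2.637538 mm/s


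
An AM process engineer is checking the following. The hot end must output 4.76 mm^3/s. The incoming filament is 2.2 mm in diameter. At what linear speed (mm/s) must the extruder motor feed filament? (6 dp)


A = pi*(2.2/2)^2 = 3.801327
v = 4.76 / 3.801327 = 1.252194 mm/s


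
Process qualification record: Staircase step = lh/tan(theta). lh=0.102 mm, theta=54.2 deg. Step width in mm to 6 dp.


step = 0.102 / tan(54.2) = 0.073565 mm


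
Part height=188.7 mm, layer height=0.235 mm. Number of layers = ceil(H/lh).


Layers = ceil(188.7/0.235) = 803


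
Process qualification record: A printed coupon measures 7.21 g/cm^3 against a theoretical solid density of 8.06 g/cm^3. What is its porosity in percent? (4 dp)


Porosity = (1-7.21/8.06)*100 = 10.5459 %


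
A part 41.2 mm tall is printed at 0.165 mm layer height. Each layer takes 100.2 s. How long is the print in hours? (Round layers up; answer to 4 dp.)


Layers = ceil(41.2/0.165) = 250
t = 250 * 100.2 / 3600 = 6.9583 hrs


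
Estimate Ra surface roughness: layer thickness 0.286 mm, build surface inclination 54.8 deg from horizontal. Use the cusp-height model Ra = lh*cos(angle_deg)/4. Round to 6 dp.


Ra = 0.286 * cos(54.8) / 4 = 0.041215 mm


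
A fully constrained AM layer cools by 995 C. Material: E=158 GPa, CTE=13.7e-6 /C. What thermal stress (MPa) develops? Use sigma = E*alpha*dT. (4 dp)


sigma = 158*1000 * 13.7e-6 * 995 = 2153.777 MPa


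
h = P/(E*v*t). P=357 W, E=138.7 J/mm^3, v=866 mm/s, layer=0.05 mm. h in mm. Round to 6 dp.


h = 357 / (138.7*866*0.05) = 0.059443 mm


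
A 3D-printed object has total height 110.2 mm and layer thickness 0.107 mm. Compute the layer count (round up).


Layers = ceil(110.2/0.107) = 1030


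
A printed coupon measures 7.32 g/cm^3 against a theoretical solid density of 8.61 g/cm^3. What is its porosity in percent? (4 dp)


Porosity = (1-7.32/8.61)*100 = 14.9826 %


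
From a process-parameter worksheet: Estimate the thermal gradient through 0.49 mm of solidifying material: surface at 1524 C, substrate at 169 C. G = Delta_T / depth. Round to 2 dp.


G = (1524-169)/0.49 = 2765.31 C/mm


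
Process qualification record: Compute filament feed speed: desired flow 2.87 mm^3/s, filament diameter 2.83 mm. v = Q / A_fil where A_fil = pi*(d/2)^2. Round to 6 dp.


A = pi*(2.83/2)^2 = 6.290175
v = 2.87 / 6.290175 = 0.456267 mm/s


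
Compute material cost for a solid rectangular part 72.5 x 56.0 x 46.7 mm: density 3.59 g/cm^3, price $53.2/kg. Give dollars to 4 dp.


V = 72.5 * 56.0 * 46.7 = 189602.0 mm^3 = 189.602 cm^3
Mass = 189.602 * 3.59 / 1000 = 0.68067118 kg
Cost = 0.68067118 * 53.2 = 36.2117 $


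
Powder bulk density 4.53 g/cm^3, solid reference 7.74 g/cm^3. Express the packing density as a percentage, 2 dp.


Packing = (4.53/7.74)*100 = 58.53 %


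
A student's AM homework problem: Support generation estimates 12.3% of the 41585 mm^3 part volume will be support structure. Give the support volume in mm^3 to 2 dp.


V_support = 41585 * 0.123 = 5114.96 mm^3


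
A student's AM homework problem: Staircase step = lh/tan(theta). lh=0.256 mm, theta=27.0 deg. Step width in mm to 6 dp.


step = 0.256 / tan(27.0) = 0.502428 mm


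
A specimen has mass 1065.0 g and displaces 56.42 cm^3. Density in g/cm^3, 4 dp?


rho = 1065.0 / 56.42 = 18.8763 g/cm^3


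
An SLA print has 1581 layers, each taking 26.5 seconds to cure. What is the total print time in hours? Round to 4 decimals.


t = 1581 * 26.5 / 3600 = 11.6379 hrs


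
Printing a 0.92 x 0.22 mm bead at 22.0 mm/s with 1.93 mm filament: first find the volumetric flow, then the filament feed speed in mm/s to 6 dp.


Q = 0.92 * 0.22 * 22.0 = 4.4528 mm^3/s
A_fil = pi*(1.93/2)^2 = 2.92552962 mm^2
v_feed = 4.4528 / 2.92552962 = 1.522049 mm/s


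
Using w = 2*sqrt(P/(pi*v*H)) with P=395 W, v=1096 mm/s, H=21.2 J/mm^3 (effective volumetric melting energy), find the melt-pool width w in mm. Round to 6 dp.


w = 2*sqrt(395/(pi*1096*21.2)) = 0.147123 mm


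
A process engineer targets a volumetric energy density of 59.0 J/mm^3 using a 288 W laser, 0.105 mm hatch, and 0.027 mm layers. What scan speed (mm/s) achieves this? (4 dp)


v = 288 / (59.0*0.105*0.027) = 1721.8187 mm/s


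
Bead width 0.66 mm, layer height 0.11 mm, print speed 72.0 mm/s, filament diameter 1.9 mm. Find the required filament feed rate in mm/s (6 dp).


Q = 0.66 * 0.11 * 72.0 = 5.2272 mm^3/s
A_fil = pi*(1.9/2)^2 = 2.83528737 mm^2
v_feed = 5.2272 / 2.83528737 = 1.843623 mm/s


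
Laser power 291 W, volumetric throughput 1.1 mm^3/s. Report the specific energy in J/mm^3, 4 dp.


SE = 291 / 1.1 = 264.5455 J/mm^3


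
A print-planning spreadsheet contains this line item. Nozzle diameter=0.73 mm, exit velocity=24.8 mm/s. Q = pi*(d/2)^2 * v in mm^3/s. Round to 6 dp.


A = pi*(0.73/2)^2 = 0.41853868 mm^2
Q = 0.41853868 * 24.8 = 10.379759 mm^3/s


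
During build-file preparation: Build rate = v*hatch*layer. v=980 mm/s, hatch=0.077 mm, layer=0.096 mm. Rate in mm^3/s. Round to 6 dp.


Rate = 980 * 0.077 * 0.096 = 7.24416 mm^3/s


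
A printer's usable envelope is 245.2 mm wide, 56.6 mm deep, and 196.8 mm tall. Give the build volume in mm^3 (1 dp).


V = 245.2 * 56.6 * 196.8 = 2731253.4 mm^3


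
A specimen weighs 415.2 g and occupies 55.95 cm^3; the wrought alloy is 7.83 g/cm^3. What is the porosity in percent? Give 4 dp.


rho_part = 415.2 / 55.95 = 7.42091153 g/cm^3
Porosity = (1 - 7.42091153/7.83)*100 = 5.2246 %


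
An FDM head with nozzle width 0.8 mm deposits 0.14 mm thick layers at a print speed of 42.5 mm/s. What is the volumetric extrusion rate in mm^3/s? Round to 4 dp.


Rate = 0.8 * 0.14 * 42.5 = 4.76 mm^3/s


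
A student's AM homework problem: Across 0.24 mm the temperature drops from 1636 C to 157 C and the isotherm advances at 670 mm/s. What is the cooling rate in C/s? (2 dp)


G = (1636-157)/0.24 = 6162.5 C/mm
CR = 6162.5 * 670 = 4128875.0 C/s


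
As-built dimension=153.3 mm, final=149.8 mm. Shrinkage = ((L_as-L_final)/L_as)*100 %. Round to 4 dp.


Shrinkage = ((153.3-149.8)/153.3)*100 = 2.2831 %


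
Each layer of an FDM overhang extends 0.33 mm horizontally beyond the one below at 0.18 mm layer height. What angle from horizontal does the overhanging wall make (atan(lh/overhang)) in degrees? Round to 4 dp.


angle = atan(0.18/0.33) = 28.6105 degrees


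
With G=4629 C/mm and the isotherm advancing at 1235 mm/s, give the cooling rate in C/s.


CR = 4629 * 1235 = 5716815 C/s


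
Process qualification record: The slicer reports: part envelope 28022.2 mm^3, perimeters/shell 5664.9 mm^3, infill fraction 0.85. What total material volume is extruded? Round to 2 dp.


V_infill = (28022.2 - 5664.9) * 0.85 = 19003.71
V_total = 5664.9 + 19003.71 = 24668.61 mm^3


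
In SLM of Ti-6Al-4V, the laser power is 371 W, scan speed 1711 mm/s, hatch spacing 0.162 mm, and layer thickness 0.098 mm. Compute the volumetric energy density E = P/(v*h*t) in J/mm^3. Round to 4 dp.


E = 371 / (1711*0.162*0.098) = 13.6579 J/mm^3


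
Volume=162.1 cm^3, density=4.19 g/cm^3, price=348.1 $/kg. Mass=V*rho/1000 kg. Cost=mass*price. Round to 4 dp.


Mass = 162.1*4.19/1000 = 0.679199 kg
Cost = 0.679199 * 348.1 = 236.4292 $


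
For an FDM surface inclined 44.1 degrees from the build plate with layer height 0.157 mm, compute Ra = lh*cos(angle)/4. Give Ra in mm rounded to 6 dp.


Ra = 0.157 * cos(44.1) / 4 = 0.028186 mm


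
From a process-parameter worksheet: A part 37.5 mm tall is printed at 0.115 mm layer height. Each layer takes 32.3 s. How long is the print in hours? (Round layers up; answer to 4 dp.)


Layers = ceil(37.5/0.115) = 327
t = 327 * 32.3 / 3600 = 2.9339 hrs


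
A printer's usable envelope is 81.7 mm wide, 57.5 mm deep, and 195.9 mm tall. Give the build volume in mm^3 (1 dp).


V = 81.7 * 57.5 * 195.9 = 920289.2 mm^3


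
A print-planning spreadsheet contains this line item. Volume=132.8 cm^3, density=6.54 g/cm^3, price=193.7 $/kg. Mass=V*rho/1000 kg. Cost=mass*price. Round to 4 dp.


Mass = 132.8*6.54/1000 = 0.868512 kg
Cost = 0.868512 * 193.7 = 168.2308 $


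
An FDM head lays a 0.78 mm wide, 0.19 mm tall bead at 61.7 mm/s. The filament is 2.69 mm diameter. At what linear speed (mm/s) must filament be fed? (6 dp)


Q = 0.78 * 0.19 * 61.7 = 9.14394 mm^3/s
A_fil = pi*(2.69/2)^2 = 5.68321965 mm^2
v_feed = 9.14394 / 5.68321965 = 1.608937 mm/s


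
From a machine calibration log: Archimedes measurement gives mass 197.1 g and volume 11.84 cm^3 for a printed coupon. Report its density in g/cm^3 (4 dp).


rho = 197.1 / 11.84 = 16.647 g/cm^3


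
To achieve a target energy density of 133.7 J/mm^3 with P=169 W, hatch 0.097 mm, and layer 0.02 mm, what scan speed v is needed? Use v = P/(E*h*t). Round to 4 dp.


v = 169 / (133.7*0.097*0.02) = 651.5587 mm/s


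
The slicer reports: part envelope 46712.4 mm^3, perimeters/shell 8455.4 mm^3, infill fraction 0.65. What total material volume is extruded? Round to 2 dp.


V_infill = (46712.4 - 8455.4) * 0.65 = 24867.05
V_total = 8455.4 + 24867.05 = 33322.45 mm^3


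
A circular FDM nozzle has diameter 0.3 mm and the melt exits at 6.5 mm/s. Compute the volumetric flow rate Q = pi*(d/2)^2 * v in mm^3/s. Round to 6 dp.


A = pi*(0.3/2)^2 = 0.07068583 mm^2
Q = 0.07068583 * 6.5 = 0.459458 mm^3/s


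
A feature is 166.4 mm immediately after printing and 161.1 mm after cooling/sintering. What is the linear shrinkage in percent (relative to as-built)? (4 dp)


Shrinkage = ((166.4-161.1)/166.4)*100 = 3.1851 %


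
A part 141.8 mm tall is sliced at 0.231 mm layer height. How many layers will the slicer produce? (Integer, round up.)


Layers = ceil(141.8/0.231) = 614


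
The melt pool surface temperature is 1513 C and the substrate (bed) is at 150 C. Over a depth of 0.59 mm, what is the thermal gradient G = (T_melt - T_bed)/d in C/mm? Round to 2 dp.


G = (1513-150)/0.59 = 2310.17 C/mm


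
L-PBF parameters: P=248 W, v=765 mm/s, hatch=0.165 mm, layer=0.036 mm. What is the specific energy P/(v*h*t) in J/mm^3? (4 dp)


Build rate = 765 * 0.165 * 0.036 = 4.5441 mm^3/s
SE = 248 / 4.5441 = 54.5763 J/mm^3


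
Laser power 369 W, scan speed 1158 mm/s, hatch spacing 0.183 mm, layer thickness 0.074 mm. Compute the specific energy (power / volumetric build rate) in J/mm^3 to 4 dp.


Build rate = 1158 * 0.183 * 0.074 = 15.681636 mm^3/s
SE = 369 / 15.681636 = 23.5307 J/mm^3


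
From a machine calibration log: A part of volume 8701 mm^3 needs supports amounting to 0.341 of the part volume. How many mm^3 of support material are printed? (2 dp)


V_support = 8701 * 0.341 = 2967.04 mm^3


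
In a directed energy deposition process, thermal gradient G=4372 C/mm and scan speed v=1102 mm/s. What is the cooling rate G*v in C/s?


CR = 4372 * 1102 = 4817944 C/s


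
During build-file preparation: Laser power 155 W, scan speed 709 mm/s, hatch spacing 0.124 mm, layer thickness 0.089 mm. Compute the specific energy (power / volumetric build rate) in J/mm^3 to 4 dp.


Build rate = 709 * 0.124 * 0.089 = 7.824524 mm^3/s
SE = 155 / 7.824524 = 19.8095 J/mm^3


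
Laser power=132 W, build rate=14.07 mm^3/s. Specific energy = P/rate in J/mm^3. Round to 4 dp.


SE = 132 / 14.07 = 9.3817 J/mm^3


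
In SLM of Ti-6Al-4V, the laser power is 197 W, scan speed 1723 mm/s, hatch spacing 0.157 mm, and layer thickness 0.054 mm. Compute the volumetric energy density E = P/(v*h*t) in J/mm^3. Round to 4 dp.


E = 197 / (1723*0.157*0.054) = 13.4861 J/mm^3


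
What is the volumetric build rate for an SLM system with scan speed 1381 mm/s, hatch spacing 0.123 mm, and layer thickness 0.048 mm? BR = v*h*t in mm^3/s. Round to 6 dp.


Rate = 1381 * 0.123 * 0.048 = 8.153424 mm^3/s


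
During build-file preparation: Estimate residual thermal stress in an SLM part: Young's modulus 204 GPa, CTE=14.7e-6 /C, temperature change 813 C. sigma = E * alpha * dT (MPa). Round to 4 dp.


sigma = 204*1000 * 14.7e-6 * 813 = 2438.0244 MPa


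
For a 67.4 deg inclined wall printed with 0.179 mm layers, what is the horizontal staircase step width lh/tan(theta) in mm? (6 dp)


step = 0.179 / tan(67.4) = 0.074511 mm


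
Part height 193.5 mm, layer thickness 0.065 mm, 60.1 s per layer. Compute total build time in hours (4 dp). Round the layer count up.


Layers = ceil(193.5/0.065) = 2977
t = 2977 * 60.1 / 3600 = 49.6994 hrs


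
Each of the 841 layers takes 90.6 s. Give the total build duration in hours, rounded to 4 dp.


t = 841 * 90.6 / 3600 = 21.1652 hrs


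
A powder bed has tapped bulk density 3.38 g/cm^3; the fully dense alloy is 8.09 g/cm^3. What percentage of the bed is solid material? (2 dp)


Packing = (3.38/8.09)*100 = 41.78 %


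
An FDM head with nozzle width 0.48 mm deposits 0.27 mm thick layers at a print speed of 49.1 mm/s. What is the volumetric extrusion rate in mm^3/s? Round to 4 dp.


Rate = 0.48 * 0.27 * 49.1 = 6.3634 mm^3/s


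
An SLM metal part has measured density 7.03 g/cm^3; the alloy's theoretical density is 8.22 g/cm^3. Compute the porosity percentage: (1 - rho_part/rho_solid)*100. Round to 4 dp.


Porosity = (1-7.03/8.22)*100 = 14.4769 %


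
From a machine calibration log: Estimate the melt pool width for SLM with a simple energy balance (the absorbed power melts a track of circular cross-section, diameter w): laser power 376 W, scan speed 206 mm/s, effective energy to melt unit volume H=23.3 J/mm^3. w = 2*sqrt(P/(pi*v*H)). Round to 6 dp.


w = 2*sqrt(376/(pi*206*23.3)) = 0.315818 mm


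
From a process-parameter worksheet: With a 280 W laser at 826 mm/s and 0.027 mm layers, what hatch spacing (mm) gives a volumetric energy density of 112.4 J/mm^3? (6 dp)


h = 280 / (112.4*826*0.027) = 0.111699 mm


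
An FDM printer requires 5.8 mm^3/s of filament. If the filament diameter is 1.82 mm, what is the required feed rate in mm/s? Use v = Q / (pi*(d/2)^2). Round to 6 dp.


A = pi*(1.82/2)^2 = 2.601553
v = 5.8 / 2.601553 = 2.229438 mm/s


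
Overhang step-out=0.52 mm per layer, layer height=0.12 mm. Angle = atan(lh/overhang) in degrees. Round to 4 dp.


angle = atan(0.12/0.52) = 12.9946 degrees


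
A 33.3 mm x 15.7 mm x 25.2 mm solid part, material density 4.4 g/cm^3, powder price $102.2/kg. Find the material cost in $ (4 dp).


V = 33.3 * 15.7 * 25.2 = 13174.812 mm^3 = 13.174812 cm^3
Mass = 13.174812 * 4.4 / 1000 = 0.05796917 kg
Cost = 0.05796917 * 102.2 = 5.9244 $


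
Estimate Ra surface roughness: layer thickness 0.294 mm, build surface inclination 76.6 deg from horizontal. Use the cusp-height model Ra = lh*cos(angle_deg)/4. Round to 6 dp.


Ra = 0.294 * cos(76.6) / 4 = 0.017033 mm


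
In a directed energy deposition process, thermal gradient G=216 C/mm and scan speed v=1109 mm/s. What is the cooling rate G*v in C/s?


CR = 216 * 1109 = 239544 C/s


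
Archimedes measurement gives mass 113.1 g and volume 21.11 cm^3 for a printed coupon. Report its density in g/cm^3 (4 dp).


rho = 113.1 / 21.11 = 5.3577 g/cm^3


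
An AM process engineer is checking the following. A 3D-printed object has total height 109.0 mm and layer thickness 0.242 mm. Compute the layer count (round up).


Layers = ceil(109.0/0.242) = 451


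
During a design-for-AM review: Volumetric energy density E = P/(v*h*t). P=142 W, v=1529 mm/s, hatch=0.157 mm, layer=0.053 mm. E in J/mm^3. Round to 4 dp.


E = 142 / (1529*0.157*0.053) = 11.1611 J/mm^3


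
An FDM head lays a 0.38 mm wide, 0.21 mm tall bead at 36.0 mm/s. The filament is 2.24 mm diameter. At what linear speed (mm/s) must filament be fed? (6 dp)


Q = 0.38 * 0.21 * 36.0 = 2.8728 mm^3/s
A_fil = pi*(2.24/2)^2 = 3.94081382 mm^2
v_feed = 2.8728 / 3.94081382 = 0.728986 mm/s


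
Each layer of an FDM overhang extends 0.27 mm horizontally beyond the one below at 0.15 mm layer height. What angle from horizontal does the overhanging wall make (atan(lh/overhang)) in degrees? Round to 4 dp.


angle = atan(0.15/0.27) = 29.0546 degrees


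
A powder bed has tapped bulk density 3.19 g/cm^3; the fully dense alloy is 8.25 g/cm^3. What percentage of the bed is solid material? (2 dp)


Packing = (3.19/8.25)*100 = 38.67 %


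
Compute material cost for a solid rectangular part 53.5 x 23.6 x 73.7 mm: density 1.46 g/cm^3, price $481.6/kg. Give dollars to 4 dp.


V = 53.5 * 23.6 * 73.7 = 93053.62 mm^3 = 93.05362 cm^3
Mass = 93.05362 * 1.46 / 1000 = 0.13585829 kg
Cost = 0.13585829 * 481.6 = 65.4294 $


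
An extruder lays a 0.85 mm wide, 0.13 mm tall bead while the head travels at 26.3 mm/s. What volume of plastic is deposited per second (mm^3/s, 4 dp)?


Rate = 0.85 * 0.13 * 26.3 = 2.9062 mm^3/s


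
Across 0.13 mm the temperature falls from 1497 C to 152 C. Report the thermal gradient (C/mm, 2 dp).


G = (1497-152)/0.13 = 10346.15 C/mm


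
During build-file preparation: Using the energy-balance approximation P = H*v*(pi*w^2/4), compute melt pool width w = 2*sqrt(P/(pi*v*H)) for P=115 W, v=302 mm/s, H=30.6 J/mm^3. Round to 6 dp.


w = 2*sqrt(115/(pi*302*30.6)) = 0.125875 mm


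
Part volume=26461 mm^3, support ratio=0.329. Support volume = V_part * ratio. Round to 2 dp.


V_support = 26461 * 0.329 = 8705.67 mm^3


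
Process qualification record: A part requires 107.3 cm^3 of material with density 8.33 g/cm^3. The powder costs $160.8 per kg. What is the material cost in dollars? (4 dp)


Mass = 107.3*8.33/1000 = 0.893809 kg
Cost = 0.893809 * 160.8 = 143.7245 $


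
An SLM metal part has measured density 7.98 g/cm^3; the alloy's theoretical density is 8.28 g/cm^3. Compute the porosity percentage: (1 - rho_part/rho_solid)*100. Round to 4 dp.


Porosity = (1-7.98/8.28)*100 = 3.6232 %


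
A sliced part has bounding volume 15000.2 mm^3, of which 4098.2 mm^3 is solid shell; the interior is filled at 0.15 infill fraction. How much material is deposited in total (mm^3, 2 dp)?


V_infill = (15000.2 - 4098.2) * 0.15 = 1635.3
V_total = 4098.2 + 1635.3 = 5733.5 mm^3


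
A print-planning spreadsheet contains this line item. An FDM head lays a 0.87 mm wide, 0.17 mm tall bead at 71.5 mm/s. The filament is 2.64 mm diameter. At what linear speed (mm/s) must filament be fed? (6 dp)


Q = 0.87 * 0.17 * 71.5 = 10.57485 mm^3/s
A_fil = pi*(2.64/2)^2 = 5.47391104 mm^2
v_feed = 10.57485 / 5.47391104 = 1.931864 mm/s


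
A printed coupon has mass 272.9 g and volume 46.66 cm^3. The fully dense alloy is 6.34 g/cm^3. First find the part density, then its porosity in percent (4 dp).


rho_part = 272.9 / 46.66 = 5.84869267 g/cm^3
Porosity = (1 - 5.84869267/6.34)*100 = 7.7493 %


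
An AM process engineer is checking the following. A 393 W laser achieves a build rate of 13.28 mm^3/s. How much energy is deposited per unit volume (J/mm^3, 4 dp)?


SE = 393 / 13.28 = 29.5934 J/mm^3
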